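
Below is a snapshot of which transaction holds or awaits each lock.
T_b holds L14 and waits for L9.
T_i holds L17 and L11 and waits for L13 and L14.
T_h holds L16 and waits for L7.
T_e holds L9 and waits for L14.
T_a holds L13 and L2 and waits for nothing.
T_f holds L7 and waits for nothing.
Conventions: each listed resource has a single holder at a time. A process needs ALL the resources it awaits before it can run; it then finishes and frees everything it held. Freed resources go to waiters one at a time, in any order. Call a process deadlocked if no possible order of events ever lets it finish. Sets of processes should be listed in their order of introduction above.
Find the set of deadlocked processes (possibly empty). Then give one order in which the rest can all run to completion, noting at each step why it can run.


Deadlocked set: T_b, T_i and T_e.
Key observation: the knot is the closed ring of waits T_b -> T_e -> T_b; T_i waits into the deadlock from upstream.
A valid finishing order for the others: T_f, T_a, T_h.
Verifying each step:
  T_f: no waits; runs immediately, freeing L7
  T_a: no waits; runs immediately, freeing L13 and L2
  T_h waits on L7 — all released -> runs and releases L16


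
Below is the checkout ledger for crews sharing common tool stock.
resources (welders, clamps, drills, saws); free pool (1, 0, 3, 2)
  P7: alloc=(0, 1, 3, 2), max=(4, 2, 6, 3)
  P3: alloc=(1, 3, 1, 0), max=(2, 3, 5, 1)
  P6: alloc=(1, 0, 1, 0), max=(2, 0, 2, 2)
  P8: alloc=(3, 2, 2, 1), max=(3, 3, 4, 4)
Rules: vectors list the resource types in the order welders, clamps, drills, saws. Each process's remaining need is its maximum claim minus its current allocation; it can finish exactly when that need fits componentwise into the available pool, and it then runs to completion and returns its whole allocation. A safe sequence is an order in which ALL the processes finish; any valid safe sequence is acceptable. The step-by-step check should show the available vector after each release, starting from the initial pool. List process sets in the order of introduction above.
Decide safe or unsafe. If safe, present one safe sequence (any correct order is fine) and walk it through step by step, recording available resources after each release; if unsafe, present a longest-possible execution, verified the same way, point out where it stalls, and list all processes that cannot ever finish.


UNSAFE — no complete ordering exists.
Key observation: after P6, P3 the pool peaks at (3, 3, 5, 2), and each blocked process is short somewhere: P7 on welders; P8 on saws.
The run P6, P3 cannot be extended any further. Check, step by step:
  pool = (1, 0, 3, 2)
  run P6 (needs (1, 0, 1, 2), free (1, 0, 3, 2)); after release of (1, 0, 1, 0) the pool is (2, 0, 4, 2)
  run P3 (needs (1, 0, 4, 1), free (2, 0, 4, 2)); after release of (1, 3, 1, 0) the pool is (3, 3, 5, 2)
  P7 cannot run: need (4, 1, 3, 1) vs free (3, 3, 5, 2) (insufficient welders)
  P8 cannot run: need (0, 1, 2, 3) vs free (3, 3, 5, 2) (insufficient saws)
Permanently blocked: P7 and P8.


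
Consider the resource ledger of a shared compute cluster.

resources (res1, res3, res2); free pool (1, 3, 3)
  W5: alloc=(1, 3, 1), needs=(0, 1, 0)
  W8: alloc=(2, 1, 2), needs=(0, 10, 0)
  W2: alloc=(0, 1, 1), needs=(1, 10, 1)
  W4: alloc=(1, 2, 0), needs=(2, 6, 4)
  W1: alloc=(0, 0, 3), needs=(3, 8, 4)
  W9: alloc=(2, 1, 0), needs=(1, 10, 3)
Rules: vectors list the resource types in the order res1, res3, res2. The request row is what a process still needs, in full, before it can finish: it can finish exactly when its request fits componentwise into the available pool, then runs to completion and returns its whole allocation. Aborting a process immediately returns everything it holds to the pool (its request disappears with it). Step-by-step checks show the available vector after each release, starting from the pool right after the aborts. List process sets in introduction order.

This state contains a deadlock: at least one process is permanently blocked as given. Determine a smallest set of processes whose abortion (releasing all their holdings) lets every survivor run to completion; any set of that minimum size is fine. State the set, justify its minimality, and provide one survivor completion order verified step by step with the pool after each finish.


The answer: abort W8 and W2.
Key observation: the returned (2, 2, 3) from W8 and W2 is what brings W9 — unrunnable before, under any order — into play at step 4.
No one abort is enough; case by case: W5 alone leaves W8 blocked (short on res3); W8 alone leaves W2 blocked (short on res3); W2 alone leaves W8 blocked (short on res3); W4 alone leaves W8 blocked (short on res3); W1 alone leaves W8 blocked (short on res3); W9 alone leaves W8 blocked (short on res3).
Survivors finish in the order: W5, W1, W4, W9. Walking it through (pool after the aborts first):
  pool = (3, 5, 6)
  W5: need (0, 1, 0) fits (3, 5, 6); releases (1, 3, 1), pool now (4, 8, 7)
  W1: need (3, 8, 4) fits (4, 8, 7); releases (0, 0, 3), pool now (4, 8, 10)
  W4: need (2, 6, 4) fits (4, 8, 10); releases (1, 2, 0), pool now (5, 10, 10)
  W9: need (1, 10, 3) fits (5, 10, 10); releases (2, 1, 0), pool now (7, 11, 10)


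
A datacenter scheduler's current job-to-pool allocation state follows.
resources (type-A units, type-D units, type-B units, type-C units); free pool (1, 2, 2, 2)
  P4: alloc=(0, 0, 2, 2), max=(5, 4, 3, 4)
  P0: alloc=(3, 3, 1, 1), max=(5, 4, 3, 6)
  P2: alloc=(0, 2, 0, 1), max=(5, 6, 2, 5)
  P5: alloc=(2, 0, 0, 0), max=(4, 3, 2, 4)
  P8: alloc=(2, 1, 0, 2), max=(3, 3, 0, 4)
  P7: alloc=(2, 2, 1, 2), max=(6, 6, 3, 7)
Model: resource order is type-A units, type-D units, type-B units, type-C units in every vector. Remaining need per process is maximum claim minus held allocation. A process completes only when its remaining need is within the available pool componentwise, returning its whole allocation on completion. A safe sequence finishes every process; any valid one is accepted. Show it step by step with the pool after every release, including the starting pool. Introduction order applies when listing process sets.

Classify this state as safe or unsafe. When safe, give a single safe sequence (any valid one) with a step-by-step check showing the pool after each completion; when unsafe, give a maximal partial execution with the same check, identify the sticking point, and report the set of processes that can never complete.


UNSAFE.
Key observation: after P8, P5 the pool peaks at (5, 3, 2, 4), and each blocked process is short somewhere: P4 on type-D units; P0 on type-C units; P2 on type-D units; P7 on type-D units, type-C units.
A maximal execution: P8, P5 — then nothing else fits. Step-by-step check:
  pool = (1, 2, 2, 2)
  run P8 (needs (1, 2, 0, 2), free (1, 2, 2, 2)); after release of (2, 1, 0, 2) the pool is (3, 3, 2, 4)
  run P5 (needs (2, 3, 2, 4), free (3, 3, 2, 4)); after release of (2, 0, 0, 0) the pool is (5, 3, 2, 4)
  blocked: P4 wants (5, 4, 1, 2), pool (5, 3, 2, 4) — not enough type-D units
  blocked: P0 wants (2, 1, 2, 5), pool (5, 3, 2, 4) — not enough type-C units
  blocked: P2 wants (5, 4, 2, 4), pool (5, 3, 2, 4) — not enough type-D units
  blocked: P7 wants (4, 4, 2, 5), pool (5, 3, 2, 4) — not enough type-D units and type-C units
Processes that can never finish: P4, P0, P2 and P7.


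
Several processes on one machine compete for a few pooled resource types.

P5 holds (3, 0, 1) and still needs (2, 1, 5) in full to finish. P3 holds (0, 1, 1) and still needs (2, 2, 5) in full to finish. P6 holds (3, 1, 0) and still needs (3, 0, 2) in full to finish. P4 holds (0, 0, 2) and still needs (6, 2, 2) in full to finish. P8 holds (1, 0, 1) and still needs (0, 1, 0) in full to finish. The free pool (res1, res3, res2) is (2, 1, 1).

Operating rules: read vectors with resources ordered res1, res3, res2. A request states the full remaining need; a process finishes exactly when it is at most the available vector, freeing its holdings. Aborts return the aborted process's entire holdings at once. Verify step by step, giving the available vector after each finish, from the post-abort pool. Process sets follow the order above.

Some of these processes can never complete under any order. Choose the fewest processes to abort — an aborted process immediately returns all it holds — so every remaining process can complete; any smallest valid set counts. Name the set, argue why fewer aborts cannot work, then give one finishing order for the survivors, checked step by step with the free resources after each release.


The answer: abort P3.
Key observation: P5 could never have finished before the abort; with (0, 1, 1) returned by P3, it fits at step 4.
No smaller set exists: with zero aborts the deadlock remains.
One survivor order: P8, P6, P4, P5. Step-by-step check (post-abort pool first):
  pool = (2, 2, 2)
  run P8 (needs (0, 1, 0), free (2, 2, 2)); after release of (1, 0, 1) the pool is (3, 2, 3)
  run P6 (needs (3, 0, 2), free (3, 2, 3)); after release of (3, 1, 0) the pool is (6, 3, 3)
  run P4 (needs (6, 2, 2), free (6, 3, 3)); after release of (0, 0, 2) the pool is (6, 3, 5)
  run P5 (needs (2, 1, 5), free (6, 3, 5)); after release of (3, 0, 1) the pool is (9, 3, 6)


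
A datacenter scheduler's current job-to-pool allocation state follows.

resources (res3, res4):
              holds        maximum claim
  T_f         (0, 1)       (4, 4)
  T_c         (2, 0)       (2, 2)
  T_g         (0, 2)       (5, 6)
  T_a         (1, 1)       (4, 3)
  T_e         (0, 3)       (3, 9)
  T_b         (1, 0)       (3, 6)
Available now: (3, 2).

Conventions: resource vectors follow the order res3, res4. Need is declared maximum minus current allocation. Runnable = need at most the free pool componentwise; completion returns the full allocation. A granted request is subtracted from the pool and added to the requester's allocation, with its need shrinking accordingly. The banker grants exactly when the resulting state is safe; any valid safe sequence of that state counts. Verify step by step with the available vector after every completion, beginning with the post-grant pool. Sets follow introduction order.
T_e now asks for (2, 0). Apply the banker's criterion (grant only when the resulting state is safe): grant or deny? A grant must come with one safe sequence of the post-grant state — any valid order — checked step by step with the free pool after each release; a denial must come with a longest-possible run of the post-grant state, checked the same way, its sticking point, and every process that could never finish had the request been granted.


DENY. Granting would leave the state unsafe.
Key observation: after T_c, T_a, T_f the pool peaks at (4, 4), and each blocked process is short somewhere: T_g on res3; T_e on res4; T_b on res4.
After a pretend grant, a maximal execution: T_c, T_a, T_f — then nothing else fits. Check, step by step:
  pool = (1, 2)
  T_c: need (0, 2) fits (1, 2); releases (2, 0), pool now (3, 2)
  T_a: need (3, 2) fits (3, 2); releases (1, 1), pool now (4, 3)
  T_f: need (4, 3) fits (4, 3); releases (0, 1), pool now (4, 4)
  T_g cannot run: need (5, 4) vs free (4, 4) (insufficient res3)
  T_e cannot run: need (1, 6) vs free (4, 4) (insufficient res4)
  T_b cannot run: need (2, 6) vs free (4, 4) (insufficient res4)
Had the request been granted, T_g, T_e and T_b could never finish.


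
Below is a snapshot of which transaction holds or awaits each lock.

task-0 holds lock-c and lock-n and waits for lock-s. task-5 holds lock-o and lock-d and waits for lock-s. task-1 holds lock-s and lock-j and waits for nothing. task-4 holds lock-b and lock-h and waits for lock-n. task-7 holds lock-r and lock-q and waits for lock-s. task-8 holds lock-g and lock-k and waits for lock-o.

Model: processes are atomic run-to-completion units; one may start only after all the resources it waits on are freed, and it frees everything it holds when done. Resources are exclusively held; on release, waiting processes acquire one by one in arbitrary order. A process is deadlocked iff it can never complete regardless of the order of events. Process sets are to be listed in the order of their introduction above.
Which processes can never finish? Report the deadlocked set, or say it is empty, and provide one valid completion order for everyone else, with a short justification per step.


Nothing here is deadlocked.
Key observation: the wait graph is acyclic; completion cascades from the unblocked processes through everyone else.
One completion order for the rest: task-1, task-0, task-7, task-5, task-8, task-4.
Check, step by step:
  task-1: no waits; runs immediately, freeing lock-s and lock-j
  run task-0 (all its waits — lock-s — are resolved); releases lock-c and lock-n
  run task-7 (all its waits — lock-s — are resolved); releases lock-r and lock-q
  run task-5 (all its waits — lock-s — are resolved); releases lock-o and lock-d
  run task-8 (all its waits — lock-o — are resolved); releases lock-g and lock-k
  run task-4 (all its waits — lock-n — are resolved); releases lock-b and lock-h


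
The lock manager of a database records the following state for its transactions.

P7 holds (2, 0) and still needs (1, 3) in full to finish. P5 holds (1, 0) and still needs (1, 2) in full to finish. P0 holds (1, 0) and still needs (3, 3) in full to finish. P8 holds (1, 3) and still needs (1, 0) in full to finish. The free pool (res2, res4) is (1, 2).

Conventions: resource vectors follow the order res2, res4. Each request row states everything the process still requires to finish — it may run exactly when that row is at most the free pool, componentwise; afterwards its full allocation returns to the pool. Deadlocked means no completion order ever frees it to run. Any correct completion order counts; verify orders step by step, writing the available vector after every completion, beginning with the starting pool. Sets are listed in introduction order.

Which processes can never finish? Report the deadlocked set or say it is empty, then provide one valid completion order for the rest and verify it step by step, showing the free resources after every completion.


No process is deadlocked.
Key observation: no deadlock: P8 fits now, and the freed resources carry the rest through.
The rest can finish in the order P8, P5, P0, P7. Walking it through:
  pool = (1, 2)
  run P8 (needs (1, 0), free (1, 2)); after release of (1, 3) the pool is (2, 5)
  run P5 (needs (1, 2), free (2, 5)); after release of (1, 0) the pool is (3, 5)
  run P0 (needs (3, 3), free (3, 5)); after release of (1, 0) the pool is (4, 5)
  run P7 (needs (1, 3), free (4, 5)); after release of (2, 0) the pool is (6, 5)


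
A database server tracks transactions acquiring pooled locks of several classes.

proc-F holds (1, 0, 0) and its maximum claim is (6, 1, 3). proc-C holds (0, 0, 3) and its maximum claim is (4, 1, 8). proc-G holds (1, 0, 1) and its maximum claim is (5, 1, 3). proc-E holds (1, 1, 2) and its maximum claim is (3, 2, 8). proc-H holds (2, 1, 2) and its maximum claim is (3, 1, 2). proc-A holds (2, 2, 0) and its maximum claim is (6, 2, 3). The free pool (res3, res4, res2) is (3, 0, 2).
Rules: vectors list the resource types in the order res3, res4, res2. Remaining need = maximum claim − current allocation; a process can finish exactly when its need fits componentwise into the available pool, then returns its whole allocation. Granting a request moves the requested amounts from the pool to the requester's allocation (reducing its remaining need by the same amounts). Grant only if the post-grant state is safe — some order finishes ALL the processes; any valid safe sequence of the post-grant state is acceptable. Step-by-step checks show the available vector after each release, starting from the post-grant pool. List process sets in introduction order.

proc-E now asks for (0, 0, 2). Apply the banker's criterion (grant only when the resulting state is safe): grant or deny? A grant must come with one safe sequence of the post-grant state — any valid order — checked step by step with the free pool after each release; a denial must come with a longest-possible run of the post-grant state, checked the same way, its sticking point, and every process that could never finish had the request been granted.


DENY: after the grant no complete ordering would exist.
Key observation: the wall is res2: completing proc-H, proc-G, proc-A, proc-F brings the pool only to (9, 3, 3), and all the rest need more.
Pretend the grant happened; the run proc-H, proc-G, proc-A, proc-F goes as far as possible. Step-by-step check:
  pool = (3, 0, 0)
  proc-H: need (1, 0, 0) fits (3, 0, 0); releases (2, 1, 2), pool now (5, 1, 2)
  proc-G: need (4, 1, 2) fits (5, 1, 2); releases (1, 0, 1), pool now (6, 1, 3)
  proc-A: need (4, 0, 3) fits (6, 1, 3); releases (2, 2, 0), pool now (8, 3, 3)
  proc-F: need (5, 1, 3) fits (8, 3, 3); releases (1, 0, 0), pool now (9, 3, 3)
  proc-C still needs (4, 1, 5) but only (9, 3, 3) is free — short on res2
  proc-E still needs (2, 1, 4) but only (9, 3, 3) is free — short on res2
Post-grant, the permanently blocked set is proc-C and proc-E.


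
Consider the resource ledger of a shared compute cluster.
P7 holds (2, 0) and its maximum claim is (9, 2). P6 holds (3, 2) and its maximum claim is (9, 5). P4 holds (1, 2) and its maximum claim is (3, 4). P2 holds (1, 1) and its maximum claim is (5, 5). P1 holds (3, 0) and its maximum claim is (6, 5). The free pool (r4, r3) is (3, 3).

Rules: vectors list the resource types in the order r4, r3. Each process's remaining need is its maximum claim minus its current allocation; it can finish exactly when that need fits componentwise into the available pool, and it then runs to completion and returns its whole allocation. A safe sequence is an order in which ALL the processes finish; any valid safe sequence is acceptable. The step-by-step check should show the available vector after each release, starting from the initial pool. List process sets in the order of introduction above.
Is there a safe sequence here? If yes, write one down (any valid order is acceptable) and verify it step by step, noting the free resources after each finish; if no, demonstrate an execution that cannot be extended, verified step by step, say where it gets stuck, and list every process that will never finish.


SAFE. One safe sequence: P4, P2, P1, P7, P6.
Key observation: the order's first zero-slack moment is P2 ((4, 4) needed, (4, 5) free — a requested resource with nothing to spare).
Walking it through:
  pool = (3, 3)
  run P4 (needs (2, 2), free (3, 3)); after release of (1, 2) the pool is (4, 5)
  run P2 (needs (4, 4), free (4, 5)); after release of (1, 1) the pool is (5, 6)
  run P1 (needs (3, 5), free (5, 6)); after release of (3, 0) the pool is (8, 6)
  run P7 (needs (7, 2), free (8, 6)); after release of (2, 0) the pool is (10, 6)
  run P6 (needs (6, 3), free (10, 6)); after release of (3, 2) the pool is (13, 8)


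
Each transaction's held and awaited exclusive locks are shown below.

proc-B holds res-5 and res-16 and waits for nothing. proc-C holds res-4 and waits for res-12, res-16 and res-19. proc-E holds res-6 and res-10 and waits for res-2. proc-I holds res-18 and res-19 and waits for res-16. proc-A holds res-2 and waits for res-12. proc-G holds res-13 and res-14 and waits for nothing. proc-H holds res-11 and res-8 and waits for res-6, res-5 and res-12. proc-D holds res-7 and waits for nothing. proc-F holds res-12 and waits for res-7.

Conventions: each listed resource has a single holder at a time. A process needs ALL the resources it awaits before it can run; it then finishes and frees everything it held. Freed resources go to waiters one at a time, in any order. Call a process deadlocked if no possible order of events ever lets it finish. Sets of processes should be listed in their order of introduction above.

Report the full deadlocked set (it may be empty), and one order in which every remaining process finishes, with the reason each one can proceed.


The deadlocked set is empty.
Key observation: the wait relation is loop-free; peeling off processes with no waits unwinds the whole state.
One completion order for the rest: proc-B, proc-G, proc-I, proc-D, proc-F, proc-A, proc-E, proc-H, proc-C.
Walking it through:
  run proc-B (it waits on nothing); releases res-5 and res-16
  run proc-G (it waits on nothing); releases res-13 and res-14
  proc-I: everything it awaited (res-16) is free; runs, freeing res-18 and res-19
  run proc-D (it waits on nothing); releases res-7
  proc-F: everything it awaited (res-7) is free; runs, freeing res-12
  proc-A: everything it awaited (res-12) is free; runs, freeing res-2
  proc-E: everything it awaited (res-2) is free; runs, freeing res-6 and res-10
  proc-H: everything it awaited (res-6, res-5 and res-12) is free; runs, freeing res-11 and res-8
  proc-C: everything it awaited (res-12, res-16 and res-19) is free; runs, freeing res-4


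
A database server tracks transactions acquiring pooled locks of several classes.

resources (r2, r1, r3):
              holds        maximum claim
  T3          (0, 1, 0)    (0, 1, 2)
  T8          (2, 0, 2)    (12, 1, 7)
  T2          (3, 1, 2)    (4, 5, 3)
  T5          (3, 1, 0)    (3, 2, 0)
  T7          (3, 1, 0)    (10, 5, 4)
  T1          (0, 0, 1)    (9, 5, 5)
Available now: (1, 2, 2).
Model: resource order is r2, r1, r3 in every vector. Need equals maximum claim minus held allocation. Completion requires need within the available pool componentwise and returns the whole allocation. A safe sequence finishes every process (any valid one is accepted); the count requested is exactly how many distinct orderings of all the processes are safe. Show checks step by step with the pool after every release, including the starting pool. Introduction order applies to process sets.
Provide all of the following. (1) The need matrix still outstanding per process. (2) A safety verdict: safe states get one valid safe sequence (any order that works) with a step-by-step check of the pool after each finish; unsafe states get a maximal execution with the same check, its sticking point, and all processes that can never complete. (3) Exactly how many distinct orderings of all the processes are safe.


(1) Outstanding need per process (order r2, r1, r3):
  T3: (0, 0, 2)
  T8: (10, 1, 5)
  T2: (1, 4, 1)
  T5: (0, 1, 0)
  T7: (7, 4, 4)
  T1: (9, 5, 4)
(2) The state is SAFE; one workable sequence: T5, T3, T2, T7, T1, T8.
Key observation: the order's first zero-slack moment is T3 ((0, 0, 2) needed, (4, 3, 2) free — a requested resource with nothing to spare).
Walking it through:
  pool = (1, 2, 2)
  T5: need (0, 1, 0) fits (1, 2, 2); releases (3, 1, 0), pool now (4, 3, 2)
  T3: need (0, 0, 2) fits (4, 3, 2); releases (0, 1, 0), pool now (4, 4, 2)
  T2: need (1, 4, 1) fits (4, 4, 2); releases (3, 1, 2), pool now (7, 5, 4)
  T7: need (7, 4, 4) fits (7, 5, 4); releases (3, 1, 0), pool now (10, 6, 4)
  T1: need (9, 5, 4) fits (10, 6, 4); releases (0, 0, 1), pool now (10, 6, 5)
  T8: need (10, 1, 5) fits (10, 6, 5); releases (2, 0, 2), pool now (12, 6, 7)
(3) The exact count: 2 of the possible complete orderings are safe sequences.


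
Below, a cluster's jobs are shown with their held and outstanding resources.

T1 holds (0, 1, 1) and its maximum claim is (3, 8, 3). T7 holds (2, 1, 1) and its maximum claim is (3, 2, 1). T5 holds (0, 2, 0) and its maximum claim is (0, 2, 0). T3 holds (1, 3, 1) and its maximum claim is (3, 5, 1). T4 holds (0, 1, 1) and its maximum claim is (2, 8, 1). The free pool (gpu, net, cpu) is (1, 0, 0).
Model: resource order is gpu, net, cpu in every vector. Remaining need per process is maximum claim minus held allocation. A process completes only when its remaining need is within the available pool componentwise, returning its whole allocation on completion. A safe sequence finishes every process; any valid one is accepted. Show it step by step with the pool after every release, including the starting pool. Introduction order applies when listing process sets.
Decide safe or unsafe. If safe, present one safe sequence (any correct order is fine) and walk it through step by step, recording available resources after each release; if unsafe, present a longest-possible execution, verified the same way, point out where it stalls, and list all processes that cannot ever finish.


UNSAFE.
Key observation: no order helps: past T5, T7, T3, the free pool tops out at (4, 6, 2), below what each blocked process needs in net.
Going as far as possible: T5, T7, T3; after that, nothing fits. Check, step by step:
  pool = (1, 0, 0)
  T5 needs (0, 0, 0) <= (1, 0, 0) -> finishes; pool += (0, 2, 0) = (1, 2, 0)
  T7 needs (1, 1, 0) <= (1, 2, 0) -> finishes; pool += (2, 1, 1) = (3, 3, 1)
  T3 needs (2, 2, 0) <= (3, 3, 1) -> finishes; pool += (1, 3, 1) = (4, 6, 2)
  T1 still needs (3, 7, 2) but only (4, 6, 2) is free — short on net
  T4 still needs (2, 7, 0) but only (4, 6, 2) is free — short on net
Permanently blocked: T1 and T4.


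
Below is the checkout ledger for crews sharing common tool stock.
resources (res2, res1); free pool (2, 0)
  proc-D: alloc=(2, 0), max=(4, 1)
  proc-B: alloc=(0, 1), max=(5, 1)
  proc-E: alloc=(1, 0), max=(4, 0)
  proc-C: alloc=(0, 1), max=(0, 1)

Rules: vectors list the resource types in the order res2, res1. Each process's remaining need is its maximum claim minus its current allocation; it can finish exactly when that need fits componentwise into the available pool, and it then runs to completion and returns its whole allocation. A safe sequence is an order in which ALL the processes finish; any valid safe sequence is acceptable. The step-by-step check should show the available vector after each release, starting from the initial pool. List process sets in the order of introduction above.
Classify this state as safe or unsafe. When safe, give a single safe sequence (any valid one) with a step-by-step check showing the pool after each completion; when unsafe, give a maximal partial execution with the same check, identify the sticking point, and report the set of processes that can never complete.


SAFE — a valid safe sequence is proc-C, proc-D, proc-E, proc-B.
Key observation: proc-D is the earliest step where a requested resource binds exactly: need (2, 1), pool (2, 1) at its turn.
Verifying each step:
  pool = (2, 0)
  proc-C: need (0, 0) fits (2, 0); releases (0, 1), pool now (2, 1)
  proc-D: need (2, 1) fits (2, 1); releases (2, 0), pool now (4, 1)
  proc-E: need (3, 0) fits (4, 1); releases (1, 0), pool now (5, 1)
  proc-B: need (5, 0) fits (5, 1); releases (0, 1), pool now (5, 2)


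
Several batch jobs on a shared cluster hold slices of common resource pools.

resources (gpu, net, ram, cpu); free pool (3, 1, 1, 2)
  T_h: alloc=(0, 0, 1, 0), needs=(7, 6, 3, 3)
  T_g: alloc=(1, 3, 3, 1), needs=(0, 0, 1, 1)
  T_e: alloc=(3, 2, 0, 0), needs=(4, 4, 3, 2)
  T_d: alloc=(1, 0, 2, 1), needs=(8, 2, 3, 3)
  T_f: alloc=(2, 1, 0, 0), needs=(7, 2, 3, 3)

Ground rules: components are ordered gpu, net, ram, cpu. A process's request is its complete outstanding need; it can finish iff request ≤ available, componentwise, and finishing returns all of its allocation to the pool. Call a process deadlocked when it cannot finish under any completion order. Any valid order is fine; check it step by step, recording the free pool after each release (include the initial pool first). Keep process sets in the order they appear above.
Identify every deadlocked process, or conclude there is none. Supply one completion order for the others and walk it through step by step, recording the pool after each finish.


Nothing here is deadlocked.
Key observation: beginning at T_g, releases accumulate fast enough that every process eventually fits.
The rest can finish in the order T_g, T_e, T_f, T_d, T_h. Verifying each step:
  pool = (3, 1, 1, 2)
  run T_g (needs (0, 0, 1, 1), free (3, 1, 1, 2)); after release of (1, 3, 3, 1) the pool is (4, 4, 4, 3)
  run T_e (needs (4, 4, 3, 2), free (4, 4, 4, 3)); after release of (3, 2, 0, 0) the pool is (7, 6, 4, 3)
  run T_f (needs (7, 2, 3, 3), free (7, 6, 4, 3)); after release of (2, 1, 0, 0) the pool is (9, 7, 4, 3)
  run T_d (needs (8, 2, 3, 3), free (9, 7, 4, 3)); after release of (1, 0, 2, 1) the pool is (10, 7, 6, 4)
  run T_h (needs (7, 6, 3, 3), free (10, 7, 6, 4)); after release of (0, 0, 1, 0) the pool is (10, 7, 7, 4)


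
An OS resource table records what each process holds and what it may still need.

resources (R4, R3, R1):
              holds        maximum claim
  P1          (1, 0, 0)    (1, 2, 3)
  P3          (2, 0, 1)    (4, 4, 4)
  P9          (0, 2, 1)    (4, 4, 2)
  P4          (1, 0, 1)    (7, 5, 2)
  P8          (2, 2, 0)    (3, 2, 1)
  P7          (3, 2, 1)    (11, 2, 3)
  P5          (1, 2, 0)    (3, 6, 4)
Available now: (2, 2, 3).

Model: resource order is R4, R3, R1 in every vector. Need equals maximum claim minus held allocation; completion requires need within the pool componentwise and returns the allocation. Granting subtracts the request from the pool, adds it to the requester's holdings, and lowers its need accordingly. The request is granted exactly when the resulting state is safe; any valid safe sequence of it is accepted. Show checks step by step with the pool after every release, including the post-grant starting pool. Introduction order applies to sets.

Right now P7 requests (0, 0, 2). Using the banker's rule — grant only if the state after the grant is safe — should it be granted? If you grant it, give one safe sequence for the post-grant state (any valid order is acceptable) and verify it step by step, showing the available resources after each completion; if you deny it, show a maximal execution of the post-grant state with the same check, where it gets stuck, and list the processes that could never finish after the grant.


DENY — the pretend-granted state is unsafe.
Key observation: after P8, P9 the pool peaks at (4, 6, 2), and each blocked process is short somewhere: P1 on R1; P3 on R1; P4 on R4; P7 on R4; P5 on R1.
Pretend the grant happened; the run P8, P9 goes as far as possible. Walking it through:
  pool = (2, 2, 1)
  P8 needs (1, 0, 1) <= (2, 2, 1) -> finishes; pool += (2, 2, 0) = (4, 4, 1)
  P9 needs (4, 2, 1) <= (4, 4, 1) -> finishes; pool += (0, 2, 1) = (4, 6, 2)
  P1 cannot run: need (0, 2, 3) vs free (4, 6, 2) (insufficient R1)
  P3 cannot run: need (2, 4, 3) vs free (4, 6, 2) (insufficient R1)
  P4 cannot run: need (6, 5, 1) vs free (4, 6, 2) (insufficient R4)
  P7 cannot run: need (8, 0, 0) vs free (4, 6, 2) (insufficient R4)
  P5 cannot run: need (2, 4, 4) vs free (4, 6, 2) (insufficient R1)
Processes that could never finish after the grant: P1, P3, P4, P7 and P5.


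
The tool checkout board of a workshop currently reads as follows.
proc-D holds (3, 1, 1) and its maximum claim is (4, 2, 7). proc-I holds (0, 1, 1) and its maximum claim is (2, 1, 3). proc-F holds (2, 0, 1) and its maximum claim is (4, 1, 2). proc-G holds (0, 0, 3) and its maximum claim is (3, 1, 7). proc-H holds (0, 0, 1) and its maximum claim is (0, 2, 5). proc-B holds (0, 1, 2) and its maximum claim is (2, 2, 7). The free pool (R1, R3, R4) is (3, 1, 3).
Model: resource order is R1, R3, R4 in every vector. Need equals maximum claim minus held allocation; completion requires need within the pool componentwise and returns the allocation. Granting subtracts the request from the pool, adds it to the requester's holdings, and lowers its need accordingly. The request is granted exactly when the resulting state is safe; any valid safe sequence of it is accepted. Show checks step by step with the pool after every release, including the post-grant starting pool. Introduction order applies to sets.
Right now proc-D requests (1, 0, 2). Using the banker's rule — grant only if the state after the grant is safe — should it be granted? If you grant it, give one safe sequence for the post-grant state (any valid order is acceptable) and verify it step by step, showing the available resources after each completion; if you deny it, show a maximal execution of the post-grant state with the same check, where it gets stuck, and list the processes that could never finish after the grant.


DENY: after the grant no complete ordering would exist.
Key observation: the pool after proc-F, proc-I is (4, 2, 3); every surviving request exceeds it in R4, so progress ends there.
On the post-grant state, proc-F, proc-I is a maximal run — nothing extends it. Walking it through:
  pool = (2, 1, 1)
  run proc-F (needs (2, 1, 1), free (2, 1, 1)); after release of (2, 0, 1) the pool is (4, 1, 2)
  run proc-I (needs (2, 0, 2), free (4, 1, 2)); after release of (0, 1, 1) the pool is (4, 2, 3)
  blocked: proc-D wants (0, 1, 4), pool (4, 2, 3) — not enough R4
  blocked: proc-G wants (3, 1, 4), pool (4, 2, 3) — not enough R4
  blocked: proc-H wants (0, 2, 4), pool (4, 2, 3) — not enough R4
  blocked: proc-B wants (2, 1, 5), pool (4, 2, 3) — not enough R4
Had the request been granted, proc-D, proc-G, proc-H and proc-B could never finish.


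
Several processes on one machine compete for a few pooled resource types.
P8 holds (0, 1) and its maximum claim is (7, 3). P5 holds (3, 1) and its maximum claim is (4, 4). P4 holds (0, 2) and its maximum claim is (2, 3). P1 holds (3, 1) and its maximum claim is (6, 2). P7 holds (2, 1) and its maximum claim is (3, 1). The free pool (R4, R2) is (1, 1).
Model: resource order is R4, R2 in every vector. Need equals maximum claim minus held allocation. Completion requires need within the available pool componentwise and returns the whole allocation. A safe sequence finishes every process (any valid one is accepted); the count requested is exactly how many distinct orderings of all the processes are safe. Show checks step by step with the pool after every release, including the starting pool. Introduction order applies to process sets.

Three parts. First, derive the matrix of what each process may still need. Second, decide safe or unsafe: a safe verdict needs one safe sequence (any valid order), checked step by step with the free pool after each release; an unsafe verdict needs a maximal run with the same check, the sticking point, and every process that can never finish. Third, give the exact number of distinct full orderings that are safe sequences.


(1) Need matrix, components ordered R4, R2:
  P8: (7, 2)
  P5: (1, 3)
  P4: (2, 1)
  P1: (3, 1)
  P7: (1, 0)
(2) SAFE — a valid safe sequence is P7, P1, P5, P4, P8.
Key observation: the first exact fit in this order is P7 — it needs (1, 0) with (1, 1) free, meeting a requested resource to the last unit.
Step-by-step check:
  pool = (1, 1)
  run P7 (needs (1, 0), free (1, 1)); after release of (2, 1) the pool is (3, 2)
  run P1 (needs (3, 1), free (3, 2)); after release of (3, 1) the pool is (6, 3)
  run P5 (needs (1, 3), free (6, 3)); after release of (3, 1) the pool is (9, 4)
  run P4 (needs (2, 1), free (9, 4)); after release of (0, 2) the pool is (9, 6)
  run P8 (needs (7, 2), free (9, 6)); after release of (0, 1) the pool is (9, 7)
(3) The exact count: 5 of the possible complete orderings are safe sequences.


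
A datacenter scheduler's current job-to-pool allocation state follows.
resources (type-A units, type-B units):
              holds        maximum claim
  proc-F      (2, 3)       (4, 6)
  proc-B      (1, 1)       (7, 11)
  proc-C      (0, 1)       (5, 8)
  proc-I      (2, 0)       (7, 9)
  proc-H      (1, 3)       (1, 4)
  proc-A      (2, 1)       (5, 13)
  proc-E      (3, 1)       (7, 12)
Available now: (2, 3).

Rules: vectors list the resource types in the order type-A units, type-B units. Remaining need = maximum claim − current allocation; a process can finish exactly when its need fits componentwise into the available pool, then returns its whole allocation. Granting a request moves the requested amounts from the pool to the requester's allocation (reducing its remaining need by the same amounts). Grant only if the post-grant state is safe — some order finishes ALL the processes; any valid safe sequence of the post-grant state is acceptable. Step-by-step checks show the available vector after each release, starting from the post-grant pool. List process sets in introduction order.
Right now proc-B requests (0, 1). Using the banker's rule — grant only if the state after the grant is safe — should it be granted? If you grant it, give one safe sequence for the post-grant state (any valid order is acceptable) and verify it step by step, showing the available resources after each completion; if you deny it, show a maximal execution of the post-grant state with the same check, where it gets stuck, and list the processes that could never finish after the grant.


GRANT — the state after the grant stays safe, e.g. via proc-H, proc-F, proc-C, proc-I, proc-B, proc-E, proc-A.
Key observation: (2, 2) free after granting still covers proc-H first, and each release covers the next.
Verifying the post-grant state step by step:
  pool = (2, 2)
  proc-H needs (0, 1) <= (2, 2) -> finishes; pool += (1, 3) = (3, 5)
  proc-F needs (2, 3) <= (3, 5) -> finishes; pool += (2, 3) = (5, 8)
  proc-C needs (5, 7) <= (5, 8) -> finishes; pool += (0, 1) = (5, 9)
  proc-I needs (5, 9) <= (5, 9) -> finishes; pool += (2, 0) = (7, 9)
  proc-B needs (6, 9) <= (7, 9) -> finishes; pool += (1, 2) = (8, 11)
  proc-E needs (4, 11) <= (8, 11) -> finishes; pool += (3, 1) = (11, 12)
  proc-A needs (3, 12) <= (11, 12) -> finishes; pool += (2, 1) = (13, 13)


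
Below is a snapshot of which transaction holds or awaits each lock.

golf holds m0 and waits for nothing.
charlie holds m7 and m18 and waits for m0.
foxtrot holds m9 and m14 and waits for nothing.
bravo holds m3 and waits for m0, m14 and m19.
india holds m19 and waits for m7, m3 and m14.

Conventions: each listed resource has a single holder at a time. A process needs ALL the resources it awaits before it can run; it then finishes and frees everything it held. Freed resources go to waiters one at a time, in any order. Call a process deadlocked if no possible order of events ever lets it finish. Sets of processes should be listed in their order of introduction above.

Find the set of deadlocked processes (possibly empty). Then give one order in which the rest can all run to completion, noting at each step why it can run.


The deadlocked set is bravo and india.
Key observation: the loop bravo -> india -> bravo blocks itself forever; no other process is dragged down with it.
A valid finishing order for the others: golf, foxtrot, charlie.
Verifying each step:
  run golf (it waits on nothing); releases m0
  run foxtrot (it waits on nothing); releases m9 and m14
  charlie waits on m0 — all released -> runs and releases m7 and m18


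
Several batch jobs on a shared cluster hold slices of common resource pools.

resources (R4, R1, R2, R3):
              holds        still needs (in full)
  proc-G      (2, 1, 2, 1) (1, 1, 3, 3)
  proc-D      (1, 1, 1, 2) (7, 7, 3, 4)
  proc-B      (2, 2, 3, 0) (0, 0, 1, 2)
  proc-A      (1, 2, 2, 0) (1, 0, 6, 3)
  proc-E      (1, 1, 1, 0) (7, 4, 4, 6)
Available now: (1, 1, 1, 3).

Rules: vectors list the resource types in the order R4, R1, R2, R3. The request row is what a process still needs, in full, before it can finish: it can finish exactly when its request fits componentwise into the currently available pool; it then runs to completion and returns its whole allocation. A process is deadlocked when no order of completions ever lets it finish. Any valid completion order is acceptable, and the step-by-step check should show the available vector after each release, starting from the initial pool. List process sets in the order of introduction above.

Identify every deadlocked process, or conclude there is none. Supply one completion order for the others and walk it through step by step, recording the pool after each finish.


Deadlocked: proc-D and proc-E.
Key observation: proc-B, proc-G, proc-A can finish, but then (6, 6, 8, 4) is all there is, and the blocked group's R4 demands exceed it.
One completion order for the rest: proc-B, proc-G, proc-A. Check, step by step:
  pool = (1, 1, 1, 3)
  proc-B needs (0, 0, 1, 2) <= (1, 1, 1, 3) -> finishes; pool += (2, 2, 3, 0) = (3, 3, 4, 3)
  proc-G needs (1, 1, 3, 3) <= (3, 3, 4, 3) -> finishes; pool += (2, 1, 2, 1) = (5, 4, 6, 4)
  proc-A needs (1, 0, 6, 3) <= (5, 4, 6, 4) -> finishes; pool += (1, 2, 2, 0) = (6, 6, 8, 4)
None of the blocked processes ever fits:
  blocked: proc-D wants (7, 7, 3, 4), pool (6, 6, 8, 4) — not enough R4 and R1
  blocked: proc-E wants (7, 4, 4, 6), pool (6, 6, 8, 4) — not enough R4 and R3
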